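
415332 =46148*9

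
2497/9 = 2497/9 =277.44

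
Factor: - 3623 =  - 3623^1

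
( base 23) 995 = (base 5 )124343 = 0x136D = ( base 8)11555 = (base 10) 4973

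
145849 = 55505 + 90344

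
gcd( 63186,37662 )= 6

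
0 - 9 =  - 9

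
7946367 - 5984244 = 1962123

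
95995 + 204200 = 300195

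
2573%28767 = 2573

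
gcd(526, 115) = 1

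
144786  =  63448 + 81338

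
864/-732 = -2 + 50/61 = -1.18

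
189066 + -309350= - 120284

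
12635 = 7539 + 5096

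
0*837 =0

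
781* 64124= 50080844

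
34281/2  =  17140+1/2 =17140.50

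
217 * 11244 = 2439948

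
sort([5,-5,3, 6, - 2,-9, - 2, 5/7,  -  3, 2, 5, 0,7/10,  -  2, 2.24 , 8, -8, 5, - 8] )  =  [  -  9,-8, - 8, - 5, - 3, - 2,-2,-2, 0,7/10,5/7,2,2.24,3,5, 5,5,6,8]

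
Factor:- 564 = -2^2*3^1*47^1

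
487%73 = 49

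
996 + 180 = 1176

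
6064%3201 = 2863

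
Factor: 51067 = 223^1 * 229^1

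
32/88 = 4/11 = 0.36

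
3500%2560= 940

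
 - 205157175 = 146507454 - 351664629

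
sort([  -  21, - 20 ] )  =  [ -21,- 20 ] 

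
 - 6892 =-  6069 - 823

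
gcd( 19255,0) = 19255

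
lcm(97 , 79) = 7663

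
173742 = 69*2518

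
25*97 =2425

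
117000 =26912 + 90088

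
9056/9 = 1006 + 2/9=1006.22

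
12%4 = 0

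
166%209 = 166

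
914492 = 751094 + 163398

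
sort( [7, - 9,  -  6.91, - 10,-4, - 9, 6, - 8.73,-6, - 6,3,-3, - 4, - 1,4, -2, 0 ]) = [ - 10,-9, - 9, - 8.73, - 6.91, - 6, - 6,-4, - 4, - 3, - 2, - 1, 0, 3, 4, 6,7] 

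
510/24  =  85/4 = 21.25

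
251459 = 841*299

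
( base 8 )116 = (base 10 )78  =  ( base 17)4A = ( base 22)3C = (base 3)2220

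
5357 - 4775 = 582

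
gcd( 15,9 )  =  3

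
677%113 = 112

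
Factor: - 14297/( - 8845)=5^ (-1 ) * 17^1*29^1 * 61^(  -  1 ) = 493/305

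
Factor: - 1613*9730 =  - 2^1*5^1  *7^1*139^1*1613^1 = - 15694490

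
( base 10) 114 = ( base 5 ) 424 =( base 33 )3F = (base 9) 136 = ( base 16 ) 72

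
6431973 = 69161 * 93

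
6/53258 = 3/26629 = 0.00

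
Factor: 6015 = 3^1*5^1*401^1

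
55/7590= 1/138= 0.01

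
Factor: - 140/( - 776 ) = 35/194 = 2^(- 1 )*5^1*7^1*97^( - 1 )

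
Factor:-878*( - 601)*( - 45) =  - 23745510 = - 2^1 * 3^2*5^1*439^1*601^1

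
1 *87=87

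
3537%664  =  217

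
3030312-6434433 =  - 3404121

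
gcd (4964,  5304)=68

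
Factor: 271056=2^4*3^1*5647^1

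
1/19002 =1/19002 = 0.00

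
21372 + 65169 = 86541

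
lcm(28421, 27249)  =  2643153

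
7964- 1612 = 6352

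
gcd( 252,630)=126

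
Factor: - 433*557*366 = -88272246  =  -2^1*3^1*61^1*433^1*557^1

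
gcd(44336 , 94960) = 16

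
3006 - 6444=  - 3438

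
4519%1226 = 841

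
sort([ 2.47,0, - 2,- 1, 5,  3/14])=[ - 2,-1, 0,3/14,2.47 , 5]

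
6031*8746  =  52747126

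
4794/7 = 684 +6/7  =  684.86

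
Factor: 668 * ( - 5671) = -3788228=-2^2*53^1*107^1*  167^1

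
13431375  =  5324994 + 8106381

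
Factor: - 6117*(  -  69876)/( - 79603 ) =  - 427431492/79603 = - 2^2*3^4*23^(  -  1)*647^1*2039^1*3461^( - 1) 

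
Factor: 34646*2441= 2^1 * 17^1*1019^1*2441^1  =  84570886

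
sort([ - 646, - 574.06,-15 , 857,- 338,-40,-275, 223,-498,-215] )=[ -646, - 574.06, - 498,  -  338,-275, - 215, - 40, - 15, 223 , 857]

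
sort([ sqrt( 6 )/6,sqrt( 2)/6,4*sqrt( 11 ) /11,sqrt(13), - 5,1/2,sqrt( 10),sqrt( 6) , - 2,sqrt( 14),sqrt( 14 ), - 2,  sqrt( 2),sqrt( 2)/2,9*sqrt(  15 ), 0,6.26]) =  [ - 5, - 2,- 2,0, sqrt(2)/6,sqrt(6)/6,1/2, sqrt( 2) /2,4*sqrt( 11)/11,sqrt( 2),sqrt( 6), sqrt( 10), sqrt(13) , sqrt( 14), sqrt( 14 ), 6.26,9*sqrt( 15 ) ] 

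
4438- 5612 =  - 1174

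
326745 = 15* 21783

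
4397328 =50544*87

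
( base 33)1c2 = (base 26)255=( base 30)1jh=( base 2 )10111001111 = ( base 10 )1487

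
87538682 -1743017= 85795665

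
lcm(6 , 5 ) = 30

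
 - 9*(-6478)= 58302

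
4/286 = 2/143= 0.01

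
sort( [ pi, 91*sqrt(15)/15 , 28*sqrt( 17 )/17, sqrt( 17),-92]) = [ - 92, pi, sqrt(17), 28*sqrt(17 )/17 , 91*sqrt( 15)/15]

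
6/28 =3/14 =0.21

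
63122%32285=30837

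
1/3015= 1/3015 = 0.00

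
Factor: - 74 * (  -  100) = 2^3*5^2 * 37^1  =  7400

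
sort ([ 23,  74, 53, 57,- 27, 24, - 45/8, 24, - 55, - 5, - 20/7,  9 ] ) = [ - 55, - 27, - 45/8, - 5,-20/7,9 , 23,  24, 24, 53, 57, 74]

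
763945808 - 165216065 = 598729743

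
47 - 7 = 40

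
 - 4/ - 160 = 1/40 = 0.03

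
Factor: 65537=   65537^1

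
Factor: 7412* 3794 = 28121128 =2^3*  7^1*17^1*109^1 * 271^1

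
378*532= 201096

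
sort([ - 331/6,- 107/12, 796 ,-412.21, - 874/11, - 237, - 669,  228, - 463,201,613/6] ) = [ - 669 ,- 463, - 412.21, - 237, - 874/11, - 331/6, - 107/12,613/6, 201,228, 796] 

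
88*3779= 332552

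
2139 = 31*69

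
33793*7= 236551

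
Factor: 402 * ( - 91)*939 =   -  34350498= -2^1*3^2 * 7^1*13^1*67^1*313^1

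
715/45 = 143/9 = 15.89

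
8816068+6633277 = 15449345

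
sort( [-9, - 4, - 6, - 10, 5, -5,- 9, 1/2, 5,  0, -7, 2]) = [ - 10 , - 9, - 9, - 7, - 6, - 5,-4, 0, 1/2, 2, 5, 5]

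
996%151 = 90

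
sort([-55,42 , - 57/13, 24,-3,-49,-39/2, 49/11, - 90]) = [ - 90, - 55,-49 ,-39/2, - 57/13, - 3 , 49/11,24,42]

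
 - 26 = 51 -77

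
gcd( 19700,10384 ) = 4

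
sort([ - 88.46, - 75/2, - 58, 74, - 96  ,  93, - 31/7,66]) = [ - 96,-88.46, - 58, - 75/2, - 31/7,  66, 74, 93]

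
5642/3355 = 5642/3355   =  1.68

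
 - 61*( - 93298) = 5691178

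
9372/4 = 2343=   2343.00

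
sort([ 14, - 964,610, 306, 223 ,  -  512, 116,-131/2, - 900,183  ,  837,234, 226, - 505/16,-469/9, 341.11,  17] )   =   [  -  964, - 900, - 512,-131/2, - 469/9, - 505/16 , 14 , 17, 116, 183,223, 226,234,306, 341.11,  610, 837] 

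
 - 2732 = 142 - 2874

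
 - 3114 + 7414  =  4300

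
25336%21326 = 4010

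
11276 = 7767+3509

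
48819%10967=4951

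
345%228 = 117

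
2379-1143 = 1236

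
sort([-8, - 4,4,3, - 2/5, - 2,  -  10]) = [ - 10, - 8,- 4,-2, - 2/5, 3,4]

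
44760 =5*8952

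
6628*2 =13256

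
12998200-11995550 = 1002650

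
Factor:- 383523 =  - 3^1*7^2*2609^1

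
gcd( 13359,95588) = 1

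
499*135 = 67365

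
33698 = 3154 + 30544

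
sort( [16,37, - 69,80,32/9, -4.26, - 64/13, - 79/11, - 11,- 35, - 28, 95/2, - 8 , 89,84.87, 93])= [ - 69,-35, - 28,- 11, - 8, - 79/11, - 64/13, - 4.26,32/9, 16, 37,95/2, 80,84.87,89, 93] 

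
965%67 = 27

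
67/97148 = 67/97148 = 0.00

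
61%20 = 1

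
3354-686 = 2668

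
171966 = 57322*3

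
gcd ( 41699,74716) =1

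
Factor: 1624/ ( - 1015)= -2^3*5^ ( - 1) = - 8/5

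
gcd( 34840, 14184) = 8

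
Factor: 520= 2^3*5^1*13^1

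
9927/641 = 9927/641 = 15.49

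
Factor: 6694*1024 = 2^11*3347^1 = 6854656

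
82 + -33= 49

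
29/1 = 29  =  29.00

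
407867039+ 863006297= 1270873336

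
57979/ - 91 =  - 638+ 79/91 = - 637.13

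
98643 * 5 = 493215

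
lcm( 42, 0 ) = 0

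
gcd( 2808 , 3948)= 12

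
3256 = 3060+196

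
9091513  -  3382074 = 5709439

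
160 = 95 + 65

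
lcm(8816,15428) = 61712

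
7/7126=1/1018 = 0.00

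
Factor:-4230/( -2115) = 2^1 = 2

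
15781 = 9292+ 6489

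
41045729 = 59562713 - 18516984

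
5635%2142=1351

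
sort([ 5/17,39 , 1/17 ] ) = [1/17 , 5/17 , 39 ]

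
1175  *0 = 0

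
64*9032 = 578048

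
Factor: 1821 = 3^1*607^1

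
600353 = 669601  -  69248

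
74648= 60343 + 14305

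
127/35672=127/35672 = 0.00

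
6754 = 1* 6754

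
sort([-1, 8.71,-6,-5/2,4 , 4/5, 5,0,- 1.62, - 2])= [- 6, - 5/2,-2 , - 1.62 ,  -  1 , 0, 4/5 , 4,5 , 8.71] 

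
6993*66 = 461538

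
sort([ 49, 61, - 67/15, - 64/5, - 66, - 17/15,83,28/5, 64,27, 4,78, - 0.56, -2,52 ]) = [ - 66, - 64/5,  -  67/15 , - 2, - 17/15, - 0.56,4 , 28/5,27,49,  52,61, 64,78, 83 ] 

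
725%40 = 5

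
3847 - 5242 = - 1395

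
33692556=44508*757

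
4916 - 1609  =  3307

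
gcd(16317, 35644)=7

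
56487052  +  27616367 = 84103419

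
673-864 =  - 191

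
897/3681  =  299/1227 = 0.24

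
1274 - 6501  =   - 5227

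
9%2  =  1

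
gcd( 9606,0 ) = 9606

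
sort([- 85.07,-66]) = [-85.07, - 66]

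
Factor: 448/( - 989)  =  - 2^6*7^1*23^( - 1 )*43^(- 1 ) 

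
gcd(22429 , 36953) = 1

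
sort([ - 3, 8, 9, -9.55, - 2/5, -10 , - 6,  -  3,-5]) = [-10, - 9.55, - 6,-5,-3, - 3, - 2/5,8, 9]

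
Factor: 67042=2^1*33521^1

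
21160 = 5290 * 4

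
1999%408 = 367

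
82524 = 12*6877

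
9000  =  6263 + 2737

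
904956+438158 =1343114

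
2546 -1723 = 823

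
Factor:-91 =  - 7^1*13^1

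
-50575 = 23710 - 74285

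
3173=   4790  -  1617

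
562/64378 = 281/32189=0.01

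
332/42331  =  332/42331= 0.01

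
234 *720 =168480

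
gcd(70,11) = 1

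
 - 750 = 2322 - 3072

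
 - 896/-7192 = 112/899 = 0.12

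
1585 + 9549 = 11134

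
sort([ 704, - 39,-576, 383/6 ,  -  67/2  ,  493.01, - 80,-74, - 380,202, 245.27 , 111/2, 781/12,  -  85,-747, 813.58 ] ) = [ - 747,- 576, -380,-85,- 80 , -74, - 39,  -  67/2,  111/2,383/6,781/12, 202, 245.27,493.01, 704, 813.58] 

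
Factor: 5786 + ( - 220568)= - 214782= - 2^1*3^1*35797^1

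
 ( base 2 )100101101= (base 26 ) BF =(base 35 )8l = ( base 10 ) 301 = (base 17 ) 10C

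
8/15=8/15 = 0.53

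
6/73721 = 6/73721 = 0.00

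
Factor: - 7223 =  - 31^1*233^1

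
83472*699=58346928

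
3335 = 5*667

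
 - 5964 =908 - 6872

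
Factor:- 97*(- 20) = 2^2*5^1* 97^1  =  1940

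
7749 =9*861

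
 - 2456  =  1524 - 3980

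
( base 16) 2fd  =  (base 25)15f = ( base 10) 765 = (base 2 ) 1011111101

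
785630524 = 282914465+502716059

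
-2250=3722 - 5972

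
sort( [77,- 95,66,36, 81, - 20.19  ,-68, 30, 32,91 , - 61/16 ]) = [ - 95,-68, - 20.19, - 61/16, 30,32,36, 66,77,81, 91 ] 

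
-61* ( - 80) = 4880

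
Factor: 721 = 7^1*103^1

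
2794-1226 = 1568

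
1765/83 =1765/83 = 21.27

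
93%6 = 3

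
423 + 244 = 667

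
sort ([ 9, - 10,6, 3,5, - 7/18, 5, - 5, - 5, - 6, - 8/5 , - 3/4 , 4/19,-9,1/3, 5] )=[ - 10, - 9, - 6,-5 , - 5, - 8/5 , - 3/4, - 7/18,4/19, 1/3,3, 5, 5,5, 6, 9]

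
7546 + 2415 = 9961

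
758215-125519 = 632696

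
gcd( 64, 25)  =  1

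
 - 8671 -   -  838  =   - 7833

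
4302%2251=2051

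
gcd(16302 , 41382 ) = 1254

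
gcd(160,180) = 20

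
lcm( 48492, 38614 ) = 2085156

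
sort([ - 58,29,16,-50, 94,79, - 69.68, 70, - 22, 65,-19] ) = [ - 69.68, - 58, - 50, - 22, - 19 , 16,29,  65,70, 79,  94]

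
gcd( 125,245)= 5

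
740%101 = 33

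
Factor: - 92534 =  - 2^1*13^1*3559^1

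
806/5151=806/5151 = 0.16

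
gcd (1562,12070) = 142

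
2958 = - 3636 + 6594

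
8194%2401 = 991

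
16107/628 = 16107/628 = 25.65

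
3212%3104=108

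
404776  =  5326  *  76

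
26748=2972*9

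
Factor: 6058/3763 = 2^1*13^1*53^( - 1 )*71^( - 1 )*233^1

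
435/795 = 29/53 = 0.55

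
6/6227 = 6/6227= 0.00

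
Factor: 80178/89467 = 2^1 * 3^1*23^1*83^1*12781^( - 1 ) = 11454/12781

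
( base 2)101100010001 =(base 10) 2833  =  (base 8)5421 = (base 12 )1781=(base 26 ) 44P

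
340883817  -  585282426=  - 244398609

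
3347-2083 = 1264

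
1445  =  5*289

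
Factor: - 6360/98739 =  - 2^3*3^( - 3 )*5^1*23^( - 1)  =  - 40/621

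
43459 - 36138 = 7321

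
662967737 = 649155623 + 13812114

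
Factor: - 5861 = -5861^1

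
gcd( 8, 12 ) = 4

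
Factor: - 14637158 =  - 2^1*317^1*23087^1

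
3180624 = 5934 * 536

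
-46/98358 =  - 1  +  49156/49179 = - 0.00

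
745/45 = 149/9 = 16.56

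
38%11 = 5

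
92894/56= 1658  +  23/28 =1658.82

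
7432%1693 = 660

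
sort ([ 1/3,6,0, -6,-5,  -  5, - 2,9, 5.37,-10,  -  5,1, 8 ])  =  [ -10, - 6 , -5, - 5, - 5,-2, 0, 1/3, 1, 5.37, 6,8,9]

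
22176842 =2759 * 8038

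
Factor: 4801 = 4801^1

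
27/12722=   27/12722 = 0.00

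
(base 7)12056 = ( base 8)6070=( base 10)3128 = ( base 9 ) 4255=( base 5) 100003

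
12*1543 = 18516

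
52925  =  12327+40598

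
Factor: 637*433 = 7^2*13^1*433^1  =  275821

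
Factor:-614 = -2^1 * 307^1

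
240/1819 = 240/1819 = 0.13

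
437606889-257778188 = 179828701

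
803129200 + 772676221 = 1575805421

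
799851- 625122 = 174729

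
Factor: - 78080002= - 2^1*7^1*11^1*13^1*43^1 *907^1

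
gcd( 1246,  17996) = 2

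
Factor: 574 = 2^1*7^1*41^1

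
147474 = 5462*27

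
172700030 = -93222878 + 265922908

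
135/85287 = 45/28429 = 0.00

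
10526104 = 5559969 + 4966135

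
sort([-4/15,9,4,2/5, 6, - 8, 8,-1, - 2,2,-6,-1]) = [ - 8, - 6,  -  2, - 1,-1,  -  4/15,2/5,  2,4,6,8,9]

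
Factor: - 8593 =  - 13^1*661^1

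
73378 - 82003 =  - 8625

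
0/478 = 0 = 0.00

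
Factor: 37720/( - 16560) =-2^( - 1)*3^(-2)*41^1 =-41/18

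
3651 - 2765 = 886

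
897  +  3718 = 4615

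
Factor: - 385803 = -3^4*11^1*433^1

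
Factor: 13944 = 2^3*3^1 * 7^1*83^1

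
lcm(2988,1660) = 14940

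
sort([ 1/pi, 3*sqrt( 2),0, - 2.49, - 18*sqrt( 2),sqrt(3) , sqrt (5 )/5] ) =[ - 18*sqrt(2), - 2.49,  0,1/pi,sqrt( 5)/5,sqrt(3 ) , 3*sqrt(2)] 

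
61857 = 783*79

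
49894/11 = 4535 + 9/11 = 4535.82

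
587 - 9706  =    -  9119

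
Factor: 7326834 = 2^1*3^1 * 23^1*53093^1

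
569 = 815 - 246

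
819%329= 161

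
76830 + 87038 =163868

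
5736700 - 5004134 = 732566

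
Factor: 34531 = 7^1*4933^1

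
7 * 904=6328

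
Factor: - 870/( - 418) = 3^1*5^1*11^( - 1) * 19^( - 1 )*29^1=435/209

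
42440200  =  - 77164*( - 550) 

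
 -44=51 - 95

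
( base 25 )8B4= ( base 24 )93n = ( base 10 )5279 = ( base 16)149f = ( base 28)6KF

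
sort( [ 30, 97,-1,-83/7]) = [ - 83/7, - 1, 30,97 ]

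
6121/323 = 18 + 307/323 = 18.95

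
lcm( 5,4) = 20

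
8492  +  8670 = 17162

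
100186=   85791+14395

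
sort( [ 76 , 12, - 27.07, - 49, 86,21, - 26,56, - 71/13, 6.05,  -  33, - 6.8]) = [ - 49,  -  33, - 27.07,  -  26, - 6.8,  -  71/13,6.05,12, 21,56,76,86]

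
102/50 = 51/25  =  2.04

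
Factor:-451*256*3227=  - 2^8*7^1*11^1 * 41^1*461^1=- 372576512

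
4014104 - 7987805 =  - 3973701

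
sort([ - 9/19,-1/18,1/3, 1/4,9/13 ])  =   [ -9/19, - 1/18 , 1/4,1/3,9/13 ]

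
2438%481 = 33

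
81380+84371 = 165751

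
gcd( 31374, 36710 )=2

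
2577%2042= 535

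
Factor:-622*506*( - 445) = 2^2*5^1*11^1*23^1*89^1*311^1=140055740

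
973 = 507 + 466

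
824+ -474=350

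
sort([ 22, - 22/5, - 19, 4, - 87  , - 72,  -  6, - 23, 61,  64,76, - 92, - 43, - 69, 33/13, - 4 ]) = [ - 92, - 87, - 72, - 69,-43,-23, - 19, - 6, - 22/5, - 4, 33/13,  4 , 22, 61, 64, 76 ] 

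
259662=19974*13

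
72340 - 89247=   -  16907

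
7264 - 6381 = 883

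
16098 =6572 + 9526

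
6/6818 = 3/3409   =  0.00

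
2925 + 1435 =4360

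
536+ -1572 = -1036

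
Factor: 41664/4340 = 48/5 = 2^4*3^1*5^( - 1) 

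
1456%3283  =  1456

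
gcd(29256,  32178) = 6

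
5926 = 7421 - 1495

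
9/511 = 9/511 = 0.02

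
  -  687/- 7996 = 687/7996=0.09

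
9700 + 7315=17015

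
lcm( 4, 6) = 12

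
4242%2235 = 2007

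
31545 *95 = 2996775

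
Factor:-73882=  - 2^1 * 17^1*41^1*53^1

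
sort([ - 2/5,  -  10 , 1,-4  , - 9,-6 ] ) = [ - 10, - 9, - 6, - 4, - 2/5,1 ] 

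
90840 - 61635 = 29205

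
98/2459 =98/2459 = 0.04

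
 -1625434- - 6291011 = 4665577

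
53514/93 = 575 + 13/31 = 575.42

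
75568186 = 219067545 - 143499359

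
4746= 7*678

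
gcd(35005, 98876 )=1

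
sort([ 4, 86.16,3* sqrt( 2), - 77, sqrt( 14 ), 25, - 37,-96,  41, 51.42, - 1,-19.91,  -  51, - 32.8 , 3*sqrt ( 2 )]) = [-96,-77, - 51,-37, -32.8 ,  -  19.91 ,-1, sqrt( 14 ), 4,3*sqrt(2), 3*sqrt(2), 25, 41, 51.42, 86.16 ] 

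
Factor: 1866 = 2^1*3^1*311^1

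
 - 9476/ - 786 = 12 + 22/393 = 12.06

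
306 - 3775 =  - 3469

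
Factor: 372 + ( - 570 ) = -198 =- 2^1 * 3^2*11^1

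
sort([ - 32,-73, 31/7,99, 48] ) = [- 73,-32,31/7, 48, 99 ] 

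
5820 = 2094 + 3726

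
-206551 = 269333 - 475884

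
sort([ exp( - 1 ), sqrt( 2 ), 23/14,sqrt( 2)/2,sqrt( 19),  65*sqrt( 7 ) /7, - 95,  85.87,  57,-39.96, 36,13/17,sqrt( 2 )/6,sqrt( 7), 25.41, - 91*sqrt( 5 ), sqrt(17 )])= [ - 91*sqrt( 5 ),- 95, - 39.96,  sqrt(2 )/6,exp (-1 ),sqrt( 2) /2,13/17, sqrt( 2 ), 23/14, sqrt(7 ), sqrt (17), sqrt( 19 ) , 65*sqrt( 7)/7,25.41, 36 , 57 , 85.87] 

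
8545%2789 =178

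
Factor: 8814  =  2^1*3^1 * 13^1*113^1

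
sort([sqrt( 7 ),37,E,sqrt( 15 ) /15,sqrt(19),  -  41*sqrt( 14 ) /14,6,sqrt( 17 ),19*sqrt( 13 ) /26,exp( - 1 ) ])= [  -  41*sqrt (14)/14,sqrt( 15)/15 , exp(-1),19*sqrt(13)/26,sqrt( 7 ), E , sqrt(17 ),sqrt(19),6,37] 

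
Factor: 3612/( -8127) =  - 2^2 * 3^( - 2) = - 4/9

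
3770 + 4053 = 7823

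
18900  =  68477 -49577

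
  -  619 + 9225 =8606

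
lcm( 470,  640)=30080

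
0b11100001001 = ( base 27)2cj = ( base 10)1801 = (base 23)397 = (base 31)1r3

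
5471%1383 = 1322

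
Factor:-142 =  -2^1*71^1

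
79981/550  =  145 + 21/50  =  145.42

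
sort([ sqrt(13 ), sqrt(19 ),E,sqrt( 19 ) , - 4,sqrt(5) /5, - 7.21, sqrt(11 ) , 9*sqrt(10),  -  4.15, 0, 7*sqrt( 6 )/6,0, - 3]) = [  -  7.21,-4.15, - 4 , - 3 , 0, 0,sqrt( 5 )/5,  E, 7*sqrt (6 )/6, sqrt(11 ), sqrt( 13 ), sqrt ( 19),sqrt(19)  ,  9*sqrt( 10)]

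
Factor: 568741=257^1*2213^1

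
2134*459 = 979506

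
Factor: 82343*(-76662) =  - 6312579066 = - 2^1 * 3^2*67^1*1229^1*4259^1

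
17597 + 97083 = 114680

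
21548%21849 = 21548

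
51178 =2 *25589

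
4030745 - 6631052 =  - 2600307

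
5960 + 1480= 7440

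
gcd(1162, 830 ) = 166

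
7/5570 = 7/5570 = 0.00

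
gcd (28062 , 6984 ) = 18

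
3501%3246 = 255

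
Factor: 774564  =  2^2*3^1*7^1*9221^1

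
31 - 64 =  - 33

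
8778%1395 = 408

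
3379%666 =49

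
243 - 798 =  - 555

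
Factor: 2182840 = 2^3*5^1*11^3*41^1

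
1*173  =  173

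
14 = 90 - 76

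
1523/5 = 304 + 3/5= 304.60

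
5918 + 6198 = 12116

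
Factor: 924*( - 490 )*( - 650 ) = 2^4*3^1*5^3 * 7^3 * 11^1 * 13^1 = 294294000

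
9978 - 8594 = 1384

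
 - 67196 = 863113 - 930309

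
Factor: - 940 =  - 2^2*5^1*47^1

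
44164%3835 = 1979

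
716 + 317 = 1033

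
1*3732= 3732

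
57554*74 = 4258996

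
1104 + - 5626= -4522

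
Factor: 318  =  2^1*3^1*53^1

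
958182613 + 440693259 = 1398875872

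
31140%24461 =6679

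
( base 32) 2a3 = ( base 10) 2371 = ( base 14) c15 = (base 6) 14551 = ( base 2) 100101000011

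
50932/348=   146+31/87 = 146.36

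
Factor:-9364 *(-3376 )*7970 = 251954526080 = 2^7*5^1*211^1*797^1*2341^1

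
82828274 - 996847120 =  - 914018846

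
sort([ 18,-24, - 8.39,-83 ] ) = [-83 , - 24, - 8.39, 18]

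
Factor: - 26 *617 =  - 2^1*13^1*617^1 = - 16042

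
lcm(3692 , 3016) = 214136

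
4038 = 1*4038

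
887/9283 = 887/9283 = 0.10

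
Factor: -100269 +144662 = 44393 =103^1*431^1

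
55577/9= 6175 + 2/9= 6175.22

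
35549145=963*36915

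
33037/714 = 46 + 193/714 = 46.27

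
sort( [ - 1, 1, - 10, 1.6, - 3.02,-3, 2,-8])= [ - 10,-8,-3.02, - 3,-1, 1,1.6, 2] 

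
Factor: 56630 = 2^1*5^1 * 7^1*809^1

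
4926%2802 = 2124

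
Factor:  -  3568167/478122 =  - 2^(  -  1)*3^1*73^1*5431^1 * 79687^(  -  1 ) = -1189389/159374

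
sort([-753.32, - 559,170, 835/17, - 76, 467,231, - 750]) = [ - 753.32,  -  750, - 559, - 76, 835/17, 170, 231,467 ]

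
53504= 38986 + 14518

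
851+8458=9309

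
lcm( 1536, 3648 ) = 29184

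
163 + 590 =753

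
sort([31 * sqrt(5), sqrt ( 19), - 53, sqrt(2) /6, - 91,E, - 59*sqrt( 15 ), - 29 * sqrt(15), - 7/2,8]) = [-59*sqrt(15), - 29*sqrt(15),-91, - 53, - 7/2, sqrt( 2 ) /6,E,  sqrt( 19), 8, 31 * sqrt( 5) ]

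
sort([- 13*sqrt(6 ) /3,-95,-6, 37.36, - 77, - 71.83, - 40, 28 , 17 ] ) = [-95,- 77, - 71.83, - 40, - 13*sqrt(6 ) /3, - 6, 17,  28,37.36]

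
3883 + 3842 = 7725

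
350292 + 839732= 1190024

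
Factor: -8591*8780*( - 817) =2^2*5^1*11^2 * 19^1*43^1 * 71^1*439^1 = 61625476660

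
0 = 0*76329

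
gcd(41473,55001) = 1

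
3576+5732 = 9308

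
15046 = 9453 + 5593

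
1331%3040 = 1331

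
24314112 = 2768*8784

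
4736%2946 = 1790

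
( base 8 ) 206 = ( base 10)134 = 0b10000110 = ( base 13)A4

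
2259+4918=7177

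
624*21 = 13104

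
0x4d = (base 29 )2J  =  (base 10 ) 77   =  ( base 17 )49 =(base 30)2h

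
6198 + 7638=13836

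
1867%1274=593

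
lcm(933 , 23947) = 71841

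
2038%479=122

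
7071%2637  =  1797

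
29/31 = 29/31 = 0.94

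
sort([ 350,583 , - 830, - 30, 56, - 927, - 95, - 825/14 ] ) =[ - 927, - 830, - 95, - 825/14, - 30, 56,350,583 ]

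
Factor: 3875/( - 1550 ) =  - 2^( - 1 )*5^1 = - 5/2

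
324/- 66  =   - 54/11 = - 4.91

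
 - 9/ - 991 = 9/991 = 0.01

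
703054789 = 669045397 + 34009392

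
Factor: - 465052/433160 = -2^( - 1)*5^( - 1)*7^( - 1 )*13^( - 1)*977^1 = -  977/910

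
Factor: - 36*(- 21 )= 756=   2^2*3^3*7^1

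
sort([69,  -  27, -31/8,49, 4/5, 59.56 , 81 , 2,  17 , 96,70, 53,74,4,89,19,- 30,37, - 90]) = [-90  , - 30,  -  27,-31/8,4/5,2,4, 17,  19, 37,49,53,59.56,69,70,74,81,89, 96]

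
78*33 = 2574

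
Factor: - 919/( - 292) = 2^( - 2)*73^( - 1)*919^1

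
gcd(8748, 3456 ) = 108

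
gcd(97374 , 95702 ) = 2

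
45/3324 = 15/1108 = 0.01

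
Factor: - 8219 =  - 8219^1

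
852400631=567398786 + 285001845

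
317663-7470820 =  - 7153157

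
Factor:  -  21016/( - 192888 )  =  2627/24111 = 3^( - 3)*19^ ( - 1)*37^1*47^ ( - 1)*71^1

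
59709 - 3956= 55753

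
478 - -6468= 6946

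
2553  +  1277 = 3830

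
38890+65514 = 104404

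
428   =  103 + 325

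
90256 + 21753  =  112009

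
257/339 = 257/339 =0.76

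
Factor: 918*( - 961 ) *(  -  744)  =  2^4 *3^4*17^1*31^3 = 656355312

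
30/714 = 5/119=0.04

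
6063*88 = 533544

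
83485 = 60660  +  22825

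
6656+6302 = 12958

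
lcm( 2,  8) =8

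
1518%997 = 521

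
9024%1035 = 744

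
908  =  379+529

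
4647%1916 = 815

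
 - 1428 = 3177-4605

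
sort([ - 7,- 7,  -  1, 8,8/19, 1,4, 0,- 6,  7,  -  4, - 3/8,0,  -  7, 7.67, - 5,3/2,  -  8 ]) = [  -  8,  -  7,  -  7,  -  7 ,  -  6, - 5,  -  4,  -  1,-3/8,0,0, 8/19, 1, 3/2,  4,7,  7.67, 8 ]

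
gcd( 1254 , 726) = 66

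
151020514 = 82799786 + 68220728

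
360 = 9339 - 8979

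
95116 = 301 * 316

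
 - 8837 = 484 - 9321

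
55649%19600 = 16449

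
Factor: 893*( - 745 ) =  - 665285 = -5^1*19^1*47^1 * 149^1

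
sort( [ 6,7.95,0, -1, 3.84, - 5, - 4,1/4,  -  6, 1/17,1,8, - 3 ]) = [ - 6, - 5,-4,  -  3, - 1, 0 , 1/17,1/4, 1,3.84,6,7.95, 8] 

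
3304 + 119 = 3423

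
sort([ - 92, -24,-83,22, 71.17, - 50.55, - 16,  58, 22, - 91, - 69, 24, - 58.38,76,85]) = [ - 92, - 91, - 83, - 69, -58.38, - 50.55, - 24,-16,22,22,24,58,71.17,76,85]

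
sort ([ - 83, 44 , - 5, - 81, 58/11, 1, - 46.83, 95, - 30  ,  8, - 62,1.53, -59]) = [ - 83, - 81, - 62, - 59, - 46.83,  -  30, - 5, 1, 1.53, 58/11 , 8, 44 , 95]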